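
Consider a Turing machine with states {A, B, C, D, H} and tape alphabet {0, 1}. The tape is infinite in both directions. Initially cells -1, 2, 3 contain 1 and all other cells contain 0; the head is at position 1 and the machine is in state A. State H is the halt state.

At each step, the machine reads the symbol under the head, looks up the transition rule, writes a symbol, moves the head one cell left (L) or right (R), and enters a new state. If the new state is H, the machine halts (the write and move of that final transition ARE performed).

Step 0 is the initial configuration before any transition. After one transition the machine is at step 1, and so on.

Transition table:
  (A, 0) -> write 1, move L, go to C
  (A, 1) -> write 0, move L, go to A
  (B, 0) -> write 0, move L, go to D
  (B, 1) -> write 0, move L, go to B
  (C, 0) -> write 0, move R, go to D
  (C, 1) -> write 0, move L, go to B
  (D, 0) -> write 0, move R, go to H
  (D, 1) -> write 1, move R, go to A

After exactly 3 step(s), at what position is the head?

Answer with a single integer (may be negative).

Step 1: in state A at pos 1, read 0 -> (A,0)->write 1,move L,goto C. Now: state=C, head=0, tape[-2..4]=0101110 (head:   ^)
Step 2: in state C at pos 0, read 0 -> (C,0)->write 0,move R,goto D. Now: state=D, head=1, tape[-2..4]=0101110 (head:    ^)
Step 3: in state D at pos 1, read 1 -> (D,1)->write 1,move R,goto A. Now: state=A, head=2, tape[-2..4]=0101110 (head:     ^)

Answer: 2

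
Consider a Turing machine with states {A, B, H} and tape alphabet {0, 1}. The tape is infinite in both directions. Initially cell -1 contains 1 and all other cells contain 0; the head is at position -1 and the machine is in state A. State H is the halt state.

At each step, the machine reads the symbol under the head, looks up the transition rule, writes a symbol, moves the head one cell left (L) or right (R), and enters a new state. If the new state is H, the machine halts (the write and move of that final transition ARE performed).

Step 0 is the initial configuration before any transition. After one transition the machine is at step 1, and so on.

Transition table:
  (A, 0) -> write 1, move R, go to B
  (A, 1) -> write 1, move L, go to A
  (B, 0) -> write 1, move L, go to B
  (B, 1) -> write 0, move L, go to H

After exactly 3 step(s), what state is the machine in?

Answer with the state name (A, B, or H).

Answer: H

Derivation:
Step 1: in state A at pos -1, read 1 -> (A,1)->write 1,move L,goto A. Now: state=A, head=-2, tape[-3..0]=0010 (head:  ^)
Step 2: in state A at pos -2, read 0 -> (A,0)->write 1,move R,goto B. Now: state=B, head=-1, tape[-3..0]=0110 (head:   ^)
Step 3: in state B at pos -1, read 1 -> (B,1)->write 0,move L,goto H. Now: state=H, head=-2, tape[-3..0]=0100 (head:  ^)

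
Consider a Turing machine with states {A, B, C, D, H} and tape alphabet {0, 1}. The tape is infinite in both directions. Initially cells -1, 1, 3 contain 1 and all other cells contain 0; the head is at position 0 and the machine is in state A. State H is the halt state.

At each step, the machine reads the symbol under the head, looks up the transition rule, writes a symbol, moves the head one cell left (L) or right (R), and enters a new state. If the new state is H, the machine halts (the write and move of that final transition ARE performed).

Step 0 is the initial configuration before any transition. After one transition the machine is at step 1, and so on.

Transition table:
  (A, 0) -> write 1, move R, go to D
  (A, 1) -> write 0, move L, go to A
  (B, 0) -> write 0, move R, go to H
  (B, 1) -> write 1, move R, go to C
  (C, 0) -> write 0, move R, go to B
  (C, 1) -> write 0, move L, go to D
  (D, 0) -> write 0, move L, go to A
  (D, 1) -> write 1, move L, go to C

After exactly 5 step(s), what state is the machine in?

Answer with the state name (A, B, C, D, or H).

Step 1: in state A at pos 0, read 0 -> (A,0)->write 1,move R,goto D. Now: state=D, head=1, tape[-2..4]=0111010 (head:    ^)
Step 2: in state D at pos 1, read 1 -> (D,1)->write 1,move L,goto C. Now: state=C, head=0, tape[-2..4]=0111010 (head:   ^)
Step 3: in state C at pos 0, read 1 -> (C,1)->write 0,move L,goto D. Now: state=D, head=-1, tape[-2..4]=0101010 (head:  ^)
Step 4: in state D at pos -1, read 1 -> (D,1)->write 1,move L,goto C. Now: state=C, head=-2, tape[-3..4]=00101010 (head:  ^)
Step 5: in state C at pos -2, read 0 -> (C,0)->write 0,move R,goto B. Now: state=B, head=-1, tape[-3..4]=00101010 (head:   ^)

Answer: B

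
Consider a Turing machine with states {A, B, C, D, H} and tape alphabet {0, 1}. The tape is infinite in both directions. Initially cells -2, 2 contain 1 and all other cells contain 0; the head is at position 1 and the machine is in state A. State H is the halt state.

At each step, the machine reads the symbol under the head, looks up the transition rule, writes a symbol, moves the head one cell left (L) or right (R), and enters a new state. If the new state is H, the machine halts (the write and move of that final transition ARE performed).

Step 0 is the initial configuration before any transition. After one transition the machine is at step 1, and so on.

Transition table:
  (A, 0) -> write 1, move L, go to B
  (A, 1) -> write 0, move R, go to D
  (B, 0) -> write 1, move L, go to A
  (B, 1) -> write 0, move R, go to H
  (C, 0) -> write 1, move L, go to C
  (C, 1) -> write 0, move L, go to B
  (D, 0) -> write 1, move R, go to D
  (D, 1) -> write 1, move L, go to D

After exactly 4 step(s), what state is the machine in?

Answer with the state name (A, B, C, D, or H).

Answer: H

Derivation:
Step 1: in state A at pos 1, read 0 -> (A,0)->write 1,move L,goto B. Now: state=B, head=0, tape[-3..3]=0100110 (head:    ^)
Step 2: in state B at pos 0, read 0 -> (B,0)->write 1,move L,goto A. Now: state=A, head=-1, tape[-3..3]=0101110 (head:   ^)
Step 3: in state A at pos -1, read 0 -> (A,0)->write 1,move L,goto B. Now: state=B, head=-2, tape[-3..3]=0111110 (head:  ^)
Step 4: in state B at pos -2, read 1 -> (B,1)->write 0,move R,goto H. Now: state=H, head=-1, tape[-3..3]=0011110 (head:   ^)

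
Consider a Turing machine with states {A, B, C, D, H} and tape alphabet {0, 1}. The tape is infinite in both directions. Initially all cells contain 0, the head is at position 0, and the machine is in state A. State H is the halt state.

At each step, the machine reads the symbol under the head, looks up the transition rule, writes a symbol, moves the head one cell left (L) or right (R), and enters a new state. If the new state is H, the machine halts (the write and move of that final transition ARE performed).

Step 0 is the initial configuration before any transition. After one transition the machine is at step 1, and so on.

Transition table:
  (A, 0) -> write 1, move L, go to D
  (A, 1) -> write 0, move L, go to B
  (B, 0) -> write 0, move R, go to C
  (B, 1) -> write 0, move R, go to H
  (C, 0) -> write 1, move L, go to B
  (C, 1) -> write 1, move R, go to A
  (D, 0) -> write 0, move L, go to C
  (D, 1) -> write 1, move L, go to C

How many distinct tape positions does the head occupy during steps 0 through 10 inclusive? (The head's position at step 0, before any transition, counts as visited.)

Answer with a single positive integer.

Answer: 5

Derivation:
Step 1: in state A at pos 0, read 0 -> (A,0)->write 1,move L,goto D. Now: state=D, head=-1, tape[-2..1]=0010 (head:  ^)
Step 2: in state D at pos -1, read 0 -> (D,0)->write 0,move L,goto C. Now: state=C, head=-2, tape[-3..1]=00010 (head:  ^)
Step 3: in state C at pos -2, read 0 -> (C,0)->write 1,move L,goto B. Now: state=B, head=-3, tape[-4..1]=001010 (head:  ^)
Step 4: in state B at pos -3, read 0 -> (B,0)->write 0,move R,goto C. Now: state=C, head=-2, tape[-4..1]=001010 (head:   ^)
Step 5: in state C at pos -2, read 1 -> (C,1)->write 1,move R,goto A. Now: state=A, head=-1, tape[-4..1]=001010 (head:    ^)
Step 6: in state A at pos -1, read 0 -> (A,0)->write 1,move L,goto D. Now: state=D, head=-2, tape[-4..1]=001110 (head:   ^)
Step 7: in state D at pos -2, read 1 -> (D,1)->write 1,move L,goto C. Now: state=C, head=-3, tape[-4..1]=001110 (head:  ^)
Step 8: in state C at pos -3, read 0 -> (C,0)->write 1,move L,goto B. Now: state=B, head=-4, tape[-5..1]=0011110 (head:  ^)
Step 9: in state B at pos -4, read 0 -> (B,0)->write 0,move R,goto C. Now: state=C, head=-3, tape[-5..1]=0011110 (head:   ^)
Step 10: in state C at pos -3, read 1 -> (C,1)->write 1,move R,goto A. Now: state=A, head=-2, tape[-5..1]=0011110 (head:    ^)
Head positions at steps 0..10: starting at 0, distinct positions visited = {-4, -3, -2, -1, 0} -> 5 position(s)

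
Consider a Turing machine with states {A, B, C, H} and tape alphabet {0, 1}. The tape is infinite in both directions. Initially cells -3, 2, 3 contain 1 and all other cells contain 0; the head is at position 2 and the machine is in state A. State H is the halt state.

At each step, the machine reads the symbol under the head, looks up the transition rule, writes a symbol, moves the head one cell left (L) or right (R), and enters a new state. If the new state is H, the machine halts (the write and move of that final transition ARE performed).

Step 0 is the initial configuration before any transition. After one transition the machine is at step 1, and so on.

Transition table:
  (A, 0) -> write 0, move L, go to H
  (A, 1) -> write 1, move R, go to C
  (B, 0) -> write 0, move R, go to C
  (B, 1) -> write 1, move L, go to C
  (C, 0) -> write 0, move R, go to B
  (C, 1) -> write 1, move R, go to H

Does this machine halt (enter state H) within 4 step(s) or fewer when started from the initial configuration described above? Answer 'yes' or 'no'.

Step 1: in state A at pos 2, read 1 -> (A,1)->write 1,move R,goto C. Now: state=C, head=3, tape[-4..4]=010000110 (head:        ^)
Step 2: in state C at pos 3, read 1 -> (C,1)->write 1,move R,goto H. Now: state=H, head=4, tape[-4..5]=0100001100 (head:         ^)
State H reached at step 2; 2 <= 4 -> yes

Answer: yes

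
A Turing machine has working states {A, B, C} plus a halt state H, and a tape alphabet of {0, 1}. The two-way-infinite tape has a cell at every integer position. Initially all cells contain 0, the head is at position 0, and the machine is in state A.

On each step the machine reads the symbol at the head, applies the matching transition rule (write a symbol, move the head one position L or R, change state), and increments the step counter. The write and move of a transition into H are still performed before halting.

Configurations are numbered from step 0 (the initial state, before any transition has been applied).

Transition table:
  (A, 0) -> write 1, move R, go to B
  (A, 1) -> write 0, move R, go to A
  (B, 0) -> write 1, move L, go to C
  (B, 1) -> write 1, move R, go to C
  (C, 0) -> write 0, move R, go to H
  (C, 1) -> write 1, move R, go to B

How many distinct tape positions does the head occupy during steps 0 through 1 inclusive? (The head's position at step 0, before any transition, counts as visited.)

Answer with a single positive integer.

Answer: 2

Derivation:
Step 1: in state A at pos 0, read 0 -> (A,0)->write 1,move R,goto B. Now: state=B, head=1, tape[-1..2]=0100 (head:   ^)
Head positions at steps 0..1: starting at 0, distinct positions visited = {0, 1} -> 2 position(s)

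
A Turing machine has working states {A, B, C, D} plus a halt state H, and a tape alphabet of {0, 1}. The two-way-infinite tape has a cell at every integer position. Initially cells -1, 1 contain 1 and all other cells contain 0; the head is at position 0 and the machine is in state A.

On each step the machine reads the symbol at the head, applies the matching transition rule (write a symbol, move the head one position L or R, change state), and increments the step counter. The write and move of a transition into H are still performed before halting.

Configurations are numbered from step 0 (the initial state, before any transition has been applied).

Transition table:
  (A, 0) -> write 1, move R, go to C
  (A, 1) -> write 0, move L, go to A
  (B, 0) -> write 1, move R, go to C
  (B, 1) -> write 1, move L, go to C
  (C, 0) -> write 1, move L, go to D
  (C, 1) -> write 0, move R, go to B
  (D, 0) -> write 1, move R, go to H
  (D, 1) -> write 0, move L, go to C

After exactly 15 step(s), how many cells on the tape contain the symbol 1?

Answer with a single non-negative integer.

Answer: 3

Derivation:
Step 1: in state A at pos 0, read 0 -> (A,0)->write 1,move R,goto C. Now: state=C, head=1, tape[-2..2]=01110 (head:    ^)
Step 2: in state C at pos 1, read 1 -> (C,1)->write 0,move R,goto B. Now: state=B, head=2, tape[-2..3]=011000 (head:     ^)
Step 3: in state B at pos 2, read 0 -> (B,0)->write 1,move R,goto C. Now: state=C, head=3, tape[-2..4]=0110100 (head:      ^)
Step 4: in state C at pos 3, read 0 -> (C,0)->write 1,move L,goto D. Now: state=D, head=2, tape[-2..4]=0110110 (head:     ^)
Step 5: in state D at pos 2, read 1 -> (D,1)->write 0,move L,goto C. Now: state=C, head=1, tape[-2..4]=0110010 (head:    ^)
Step 6: in state C at pos 1, read 0 -> (C,0)->write 1,move L,goto D. Now: state=D, head=0, tape[-2..4]=0111010 (head:   ^)
Step 7: in state D at pos 0, read 1 -> (D,1)->write 0,move L,goto C. Now: state=C, head=-1, tape[-2..4]=0101010 (head:  ^)
Step 8: in state C at pos -1, read 1 -> (C,1)->write 0,move R,goto B. Now: state=B, head=0, tape[-2..4]=0001010 (head:   ^)
Step 9: in state B at pos 0, read 0 -> (B,0)->write 1,move R,goto C. Now: state=C, head=1, tape[-2..4]=0011010 (head:    ^)
Step 10: in state C at pos 1, read 1 -> (C,1)->write 0,move R,goto B. Now: state=B, head=2, tape[-2..4]=0010010 (head:     ^)
Step 11: in state B at pos 2, read 0 -> (B,0)->write 1,move R,goto C. Now: state=C, head=3, tape[-2..4]=0010110 (head:      ^)
Step 12: in state C at pos 3, read 1 -> (C,1)->write 0,move R,goto B. Now: state=B, head=4, tape[-2..5]=00101000 (head:       ^)
Step 13: in state B at pos 4, read 0 -> (B,0)->write 1,move R,goto C. Now: state=C, head=5, tape[-2..6]=001010100 (head:        ^)
Step 14: in state C at pos 5, read 0 -> (C,0)->write 1,move L,goto D. Now: state=D, head=4, tape[-2..6]=001010110 (head:       ^)
Step 15: in state D at pos 4, read 1 -> (D,1)->write 0,move L,goto C. Now: state=C, head=3, tape[-2..6]=001010010 (head:      ^)
Cells containing 1 after step 15: {0, 2, 5} -> 3 cell(s)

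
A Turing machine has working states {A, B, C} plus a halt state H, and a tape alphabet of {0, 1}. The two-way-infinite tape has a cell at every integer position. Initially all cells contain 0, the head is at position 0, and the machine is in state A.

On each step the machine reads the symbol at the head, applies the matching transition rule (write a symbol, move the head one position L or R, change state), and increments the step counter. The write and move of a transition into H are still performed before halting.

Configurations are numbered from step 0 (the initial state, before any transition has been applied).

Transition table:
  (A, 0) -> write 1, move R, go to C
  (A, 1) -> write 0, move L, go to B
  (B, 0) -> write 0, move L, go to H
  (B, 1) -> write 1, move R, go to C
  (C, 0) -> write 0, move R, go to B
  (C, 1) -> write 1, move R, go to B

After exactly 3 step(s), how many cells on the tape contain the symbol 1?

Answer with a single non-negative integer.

Answer: 1

Derivation:
Step 1: in state A at pos 0, read 0 -> (A,0)->write 1,move R,goto C. Now: state=C, head=1, tape[-1..2]=0100 (head:   ^)
Step 2: in state C at pos 1, read 0 -> (C,0)->write 0,move R,goto B. Now: state=B, head=2, tape[-1..3]=01000 (head:    ^)
Step 3: in state B at pos 2, read 0 -> (B,0)->write 0,move L,goto H. Now: state=H, head=1, tape[-1..3]=01000 (head:   ^)
Cells containing 1 after step 3: {0} -> 1 cell(s)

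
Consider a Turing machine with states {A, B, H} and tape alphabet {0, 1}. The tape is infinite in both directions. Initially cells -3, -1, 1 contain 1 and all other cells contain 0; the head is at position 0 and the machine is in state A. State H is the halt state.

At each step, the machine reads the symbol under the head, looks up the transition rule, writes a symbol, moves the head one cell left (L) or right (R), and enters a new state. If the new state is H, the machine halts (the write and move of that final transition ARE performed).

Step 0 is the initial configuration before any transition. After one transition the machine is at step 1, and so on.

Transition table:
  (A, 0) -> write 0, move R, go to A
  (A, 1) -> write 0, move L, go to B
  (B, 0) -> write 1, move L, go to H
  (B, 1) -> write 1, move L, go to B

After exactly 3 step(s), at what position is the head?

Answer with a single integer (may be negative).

Step 1: in state A at pos 0, read 0 -> (A,0)->write 0,move R,goto A. Now: state=A, head=1, tape[-4..2]=0101010 (head:      ^)
Step 2: in state A at pos 1, read 1 -> (A,1)->write 0,move L,goto B. Now: state=B, head=0, tape[-4..2]=0101000 (head:     ^)
Step 3: in state B at pos 0, read 0 -> (B,0)->write 1,move L,goto H. Now: state=H, head=-1, tape[-4..2]=0101100 (head:    ^)

Answer: -1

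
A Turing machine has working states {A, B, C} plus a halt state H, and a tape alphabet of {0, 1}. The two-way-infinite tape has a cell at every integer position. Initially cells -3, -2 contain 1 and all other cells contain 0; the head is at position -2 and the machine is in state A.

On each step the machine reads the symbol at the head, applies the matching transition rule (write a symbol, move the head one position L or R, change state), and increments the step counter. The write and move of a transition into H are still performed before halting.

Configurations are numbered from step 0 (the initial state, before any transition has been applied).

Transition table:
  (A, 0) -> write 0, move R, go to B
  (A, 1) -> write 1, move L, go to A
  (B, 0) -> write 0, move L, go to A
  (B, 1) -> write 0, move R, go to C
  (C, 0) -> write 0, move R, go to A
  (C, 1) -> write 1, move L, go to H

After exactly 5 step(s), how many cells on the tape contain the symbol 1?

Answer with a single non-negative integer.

Answer: 1

Derivation:
Step 1: in state A at pos -2, read 1 -> (A,1)->write 1,move L,goto A. Now: state=A, head=-3, tape[-4..-1]=0110 (head:  ^)
Step 2: in state A at pos -3, read 1 -> (A,1)->write 1,move L,goto A. Now: state=A, head=-4, tape[-5..-1]=00110 (head:  ^)
Step 3: in state A at pos -4, read 0 -> (A,0)->write 0,move R,goto B. Now: state=B, head=-3, tape[-5..-1]=00110 (head:   ^)
Step 4: in state B at pos -3, read 1 -> (B,1)->write 0,move R,goto C. Now: state=C, head=-2, tape[-5..-1]=00010 (head:    ^)
Step 5: in state C at pos -2, read 1 -> (C,1)->write 1,move L,goto H. Now: state=H, head=-3, tape[-5..-1]=00010 (head:   ^)
Cells containing 1 after step 5: {-2} -> 1 cell(s)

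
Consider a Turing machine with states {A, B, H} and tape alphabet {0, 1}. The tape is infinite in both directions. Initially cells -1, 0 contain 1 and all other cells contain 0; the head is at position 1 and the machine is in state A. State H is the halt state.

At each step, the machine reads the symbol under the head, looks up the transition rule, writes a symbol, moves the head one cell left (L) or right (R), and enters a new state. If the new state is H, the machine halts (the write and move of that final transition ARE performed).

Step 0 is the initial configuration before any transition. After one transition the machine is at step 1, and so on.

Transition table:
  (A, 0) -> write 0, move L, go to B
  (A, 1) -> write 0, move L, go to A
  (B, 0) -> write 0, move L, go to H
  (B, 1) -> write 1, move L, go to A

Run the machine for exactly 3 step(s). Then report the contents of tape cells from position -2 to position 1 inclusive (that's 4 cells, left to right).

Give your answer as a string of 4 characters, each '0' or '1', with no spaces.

Step 1: in state A at pos 1, read 0 -> (A,0)->write 0,move L,goto B. Now: state=B, head=0, tape[-2..2]=01100 (head:   ^)
Step 2: in state B at pos 0, read 1 -> (B,1)->write 1,move L,goto A. Now: state=A, head=-1, tape[-2..2]=01100 (head:  ^)
Step 3: in state A at pos -1, read 1 -> (A,1)->write 0,move L,goto A. Now: state=A, head=-2, tape[-3..2]=000100 (head:  ^)

Answer: 0010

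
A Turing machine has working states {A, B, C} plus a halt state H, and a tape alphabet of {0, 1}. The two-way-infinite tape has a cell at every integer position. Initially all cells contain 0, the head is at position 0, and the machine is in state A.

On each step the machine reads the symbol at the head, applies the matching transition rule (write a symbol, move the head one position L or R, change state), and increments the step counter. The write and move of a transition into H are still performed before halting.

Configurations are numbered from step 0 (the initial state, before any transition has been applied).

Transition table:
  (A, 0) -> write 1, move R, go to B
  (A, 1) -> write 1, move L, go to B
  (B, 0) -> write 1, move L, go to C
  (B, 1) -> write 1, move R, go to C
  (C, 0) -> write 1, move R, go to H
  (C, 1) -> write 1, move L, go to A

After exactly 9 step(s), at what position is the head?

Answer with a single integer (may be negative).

Step 1: in state A at pos 0, read 0 -> (A,0)->write 1,move R,goto B. Now: state=B, head=1, tape[-1..2]=0100 (head:   ^)
Step 2: in state B at pos 1, read 0 -> (B,0)->write 1,move L,goto C. Now: state=C, head=0, tape[-1..2]=0110 (head:  ^)
Step 3: in state C at pos 0, read 1 -> (C,1)->write 1,move L,goto A. Now: state=A, head=-1, tape[-2..2]=00110 (head:  ^)
Step 4: in state A at pos -1, read 0 -> (A,0)->write 1,move R,goto B. Now: state=B, head=0, tape[-2..2]=01110 (head:   ^)
Step 5: in state B at pos 0, read 1 -> (B,1)->write 1,move R,goto C. Now: state=C, head=1, tape[-2..2]=01110 (head:    ^)
Step 6: in state C at pos 1, read 1 -> (C,1)->write 1,move L,goto A. Now: state=A, head=0, tape[-2..2]=01110 (head:   ^)
Step 7: in state A at pos 0, read 1 -> (A,1)->write 1,move L,goto B. Now: state=B, head=-1, tape[-2..2]=01110 (head:  ^)
Step 8: in state B at pos -1, read 1 -> (B,1)->write 1,move R,goto C. Now: state=C, head=0, tape[-2..2]=01110 (head:   ^)
Step 9: in state C at pos 0, read 1 -> (C,1)->write 1,move L,goto A. Now: state=A, head=-1, tape[-2..2]=01110 (head:  ^)

Answer: -1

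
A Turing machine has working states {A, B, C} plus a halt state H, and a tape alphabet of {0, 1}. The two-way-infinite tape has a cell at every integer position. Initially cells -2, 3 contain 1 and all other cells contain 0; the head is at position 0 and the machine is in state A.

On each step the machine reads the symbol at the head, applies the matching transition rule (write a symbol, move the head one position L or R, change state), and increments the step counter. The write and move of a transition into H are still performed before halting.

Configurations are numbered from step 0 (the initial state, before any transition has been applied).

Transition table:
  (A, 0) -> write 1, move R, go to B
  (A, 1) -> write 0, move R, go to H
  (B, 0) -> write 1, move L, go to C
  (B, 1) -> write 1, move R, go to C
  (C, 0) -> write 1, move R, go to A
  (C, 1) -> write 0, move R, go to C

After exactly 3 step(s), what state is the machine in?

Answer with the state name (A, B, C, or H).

Answer: C

Derivation:
Step 1: in state A at pos 0, read 0 -> (A,0)->write 1,move R,goto B. Now: state=B, head=1, tape[-3..4]=01010010 (head:     ^)
Step 2: in state B at pos 1, read 0 -> (B,0)->write 1,move L,goto C. Now: state=C, head=0, tape[-3..4]=01011010 (head:    ^)
Step 3: in state C at pos 0, read 1 -> (C,1)->write 0,move R,goto C. Now: state=C, head=1, tape[-3..4]=01001010 (head:     ^)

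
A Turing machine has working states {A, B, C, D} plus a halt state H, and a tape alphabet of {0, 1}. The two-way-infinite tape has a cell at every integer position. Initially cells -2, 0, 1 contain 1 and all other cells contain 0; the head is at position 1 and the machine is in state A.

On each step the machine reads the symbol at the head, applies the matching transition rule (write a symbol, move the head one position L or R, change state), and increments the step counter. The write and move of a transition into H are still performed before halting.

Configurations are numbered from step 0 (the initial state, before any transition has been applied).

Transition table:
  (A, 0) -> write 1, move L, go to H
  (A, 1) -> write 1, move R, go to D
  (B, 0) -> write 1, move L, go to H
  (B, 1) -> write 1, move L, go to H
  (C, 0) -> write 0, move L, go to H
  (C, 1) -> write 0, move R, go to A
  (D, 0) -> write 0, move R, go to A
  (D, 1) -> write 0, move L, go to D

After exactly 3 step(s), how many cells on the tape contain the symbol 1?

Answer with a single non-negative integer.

Step 1: in state A at pos 1, read 1 -> (A,1)->write 1,move R,goto D. Now: state=D, head=2, tape[-3..3]=0101100 (head:      ^)
Step 2: in state D at pos 2, read 0 -> (D,0)->write 0,move R,goto A. Now: state=A, head=3, tape[-3..4]=01011000 (head:       ^)
Step 3: in state A at pos 3, read 0 -> (A,0)->write 1,move L,goto H. Now: state=H, head=2, tape[-3..4]=01011010 (head:      ^)
Cells containing 1 after step 3: {-2, 0, 1, 3} -> 4 cell(s)

Answer: 4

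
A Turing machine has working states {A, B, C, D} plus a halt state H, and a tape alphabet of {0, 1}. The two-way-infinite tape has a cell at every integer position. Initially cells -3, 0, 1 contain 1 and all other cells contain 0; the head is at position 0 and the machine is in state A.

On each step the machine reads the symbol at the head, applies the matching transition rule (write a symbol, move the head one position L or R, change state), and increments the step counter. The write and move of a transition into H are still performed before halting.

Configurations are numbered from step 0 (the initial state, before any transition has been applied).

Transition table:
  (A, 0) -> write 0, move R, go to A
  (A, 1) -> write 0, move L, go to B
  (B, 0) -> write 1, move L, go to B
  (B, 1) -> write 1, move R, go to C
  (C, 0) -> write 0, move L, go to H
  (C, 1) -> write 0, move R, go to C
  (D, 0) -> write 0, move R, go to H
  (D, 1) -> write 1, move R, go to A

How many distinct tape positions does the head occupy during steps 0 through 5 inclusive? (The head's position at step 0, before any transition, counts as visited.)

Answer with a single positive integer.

Step 1: in state A at pos 0, read 1 -> (A,1)->write 0,move L,goto B. Now: state=B, head=-1, tape[-4..2]=0100010 (head:    ^)
Step 2: in state B at pos -1, read 0 -> (B,0)->write 1,move L,goto B. Now: state=B, head=-2, tape[-4..2]=0101010 (head:   ^)
Step 3: in state B at pos -2, read 0 -> (B,0)->write 1,move L,goto B. Now: state=B, head=-3, tape[-4..2]=0111010 (head:  ^)
Step 4: in state B at pos -3, read 1 -> (B,1)->write 1,move R,goto C. Now: state=C, head=-2, tape[-4..2]=0111010 (head:   ^)
Step 5: in state C at pos -2, read 1 -> (C,1)->write 0,move R,goto C. Now: state=C, head=-1, tape[-4..2]=0101010 (head:    ^)
Head positions at steps 0..5: starting at 0, distinct positions visited = {-3, -2, -1, 0} -> 4 position(s)

Answer: 4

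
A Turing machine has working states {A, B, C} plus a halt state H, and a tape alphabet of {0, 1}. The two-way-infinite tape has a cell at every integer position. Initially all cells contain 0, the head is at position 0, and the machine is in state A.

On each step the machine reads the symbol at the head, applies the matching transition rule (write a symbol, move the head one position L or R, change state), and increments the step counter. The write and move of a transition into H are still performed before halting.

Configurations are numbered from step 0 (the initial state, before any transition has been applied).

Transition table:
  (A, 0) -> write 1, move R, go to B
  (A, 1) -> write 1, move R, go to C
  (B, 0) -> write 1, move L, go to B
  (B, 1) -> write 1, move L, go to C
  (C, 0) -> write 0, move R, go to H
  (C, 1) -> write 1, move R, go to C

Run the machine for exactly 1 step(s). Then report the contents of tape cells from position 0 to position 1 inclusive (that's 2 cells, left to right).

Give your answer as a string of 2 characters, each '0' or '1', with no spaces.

Answer: 10

Derivation:
Step 1: in state A at pos 0, read 0 -> (A,0)->write 1,move R,goto B. Now: state=B, head=1, tape[-1..2]=0100 (head:   ^)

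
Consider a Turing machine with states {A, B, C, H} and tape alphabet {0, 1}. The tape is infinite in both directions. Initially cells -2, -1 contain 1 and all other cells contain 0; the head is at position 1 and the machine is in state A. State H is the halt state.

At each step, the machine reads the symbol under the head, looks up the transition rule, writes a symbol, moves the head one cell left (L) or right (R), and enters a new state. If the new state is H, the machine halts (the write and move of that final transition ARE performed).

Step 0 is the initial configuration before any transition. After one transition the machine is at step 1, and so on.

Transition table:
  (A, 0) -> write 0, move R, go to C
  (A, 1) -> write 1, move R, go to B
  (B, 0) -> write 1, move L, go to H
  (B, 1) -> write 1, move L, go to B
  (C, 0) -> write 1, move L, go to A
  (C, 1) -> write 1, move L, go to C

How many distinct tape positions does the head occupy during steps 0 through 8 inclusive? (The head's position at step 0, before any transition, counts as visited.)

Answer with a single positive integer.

Step 1: in state A at pos 1, read 0 -> (A,0)->write 0,move R,goto C. Now: state=C, head=2, tape[-3..3]=0110000 (head:      ^)
Step 2: in state C at pos 2, read 0 -> (C,0)->write 1,move L,goto A. Now: state=A, head=1, tape[-3..3]=0110010 (head:     ^)
Step 3: in state A at pos 1, read 0 -> (A,0)->write 0,move R,goto C. Now: state=C, head=2, tape[-3..3]=0110010 (head:      ^)
Step 4: in state C at pos 2, read 1 -> (C,1)->write 1,move L,goto C. Now: state=C, head=1, tape[-3..3]=0110010 (head:     ^)
Step 5: in state C at pos 1, read 0 -> (C,0)->write 1,move L,goto A. Now: state=A, head=0, tape[-3..3]=0110110 (head:    ^)
Step 6: in state A at pos 0, read 0 -> (A,0)->write 0,move R,goto C. Now: state=C, head=1, tape[-3..3]=0110110 (head:     ^)
Step 7: in state C at pos 1, read 1 -> (C,1)->write 1,move L,goto C. Now: state=C, head=0, tape[-3..3]=0110110 (head:    ^)
Step 8: in state C at pos 0, read 0 -> (C,0)->write 1,move L,goto A. Now: state=A, head=-1, tape[-3..3]=0111110 (head:   ^)
Head positions at steps 0..8: starting at 1, distinct positions visited = {-1, 0, 1, 2} -> 4 position(s)

Answer: 4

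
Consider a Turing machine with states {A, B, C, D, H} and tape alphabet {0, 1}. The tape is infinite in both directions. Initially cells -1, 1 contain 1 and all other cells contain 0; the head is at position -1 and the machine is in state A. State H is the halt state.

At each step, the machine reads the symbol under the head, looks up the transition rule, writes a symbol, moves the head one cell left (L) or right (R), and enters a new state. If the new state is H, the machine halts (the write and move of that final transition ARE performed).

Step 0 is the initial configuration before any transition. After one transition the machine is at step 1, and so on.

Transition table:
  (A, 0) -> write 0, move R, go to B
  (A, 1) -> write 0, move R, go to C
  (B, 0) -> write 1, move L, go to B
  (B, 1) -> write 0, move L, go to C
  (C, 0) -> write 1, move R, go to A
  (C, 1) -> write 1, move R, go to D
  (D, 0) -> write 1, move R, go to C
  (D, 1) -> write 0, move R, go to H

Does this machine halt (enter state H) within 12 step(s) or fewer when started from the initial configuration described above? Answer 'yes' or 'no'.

Answer: no

Derivation:
Step 1: in state A at pos -1, read 1 -> (A,1)->write 0,move R,goto C. Now: state=C, head=0, tape[-2..2]=00010 (head:   ^)
Step 2: in state C at pos 0, read 0 -> (C,0)->write 1,move R,goto A. Now: state=A, head=1, tape[-2..2]=00110 (head:    ^)
Step 3: in state A at pos 1, read 1 -> (A,1)->write 0,move R,goto C. Now: state=C, head=2, tape[-2..3]=001000 (head:     ^)
Step 4: in state C at pos 2, read 0 -> (C,0)->write 1,move R,goto A. Now: state=A, head=3, tape[-2..4]=0010100 (head:      ^)
Step 5: in state A at pos 3, read 0 -> (A,0)->write 0,move R,goto B. Now: state=B, head=4, tape[-2..5]=00101000 (head:       ^)
Step 6: in state B at pos 4, read 0 -> (B,0)->write 1,move L,goto B. Now: state=B, head=3, tape[-2..5]=00101010 (head:      ^)
Step 7: in state B at pos 3, read 0 -> (B,0)->write 1,move L,goto B. Now: state=B, head=2, tape[-2..5]=00101110 (head:     ^)
Step 8: in state B at pos 2, read 1 -> (B,1)->write 0,move L,goto C. Now: state=C, head=1, tape[-2..5]=00100110 (head:    ^)
Step 9: in state C at pos 1, read 0 -> (C,0)->write 1,move R,goto A. Now: state=A, head=2, tape[-2..5]=00110110 (head:     ^)
Step 10: in state A at pos 2, read 0 -> (A,0)->write 0,move R,goto B. Now: state=B, head=3, tape[-2..5]=00110110 (head:      ^)
Step 11: in state B at pos 3, read 1 -> (B,1)->write 0,move L,goto C. Now: state=C, head=2, tape[-2..5]=00110010 (head:     ^)
Step 12: in state C at pos 2, read 0 -> (C,0)->write 1,move R,goto A. Now: state=A, head=3, tape[-2..5]=00111010 (head:      ^)
After 12 step(s): state = A (not H) -> not halted within 12 -> no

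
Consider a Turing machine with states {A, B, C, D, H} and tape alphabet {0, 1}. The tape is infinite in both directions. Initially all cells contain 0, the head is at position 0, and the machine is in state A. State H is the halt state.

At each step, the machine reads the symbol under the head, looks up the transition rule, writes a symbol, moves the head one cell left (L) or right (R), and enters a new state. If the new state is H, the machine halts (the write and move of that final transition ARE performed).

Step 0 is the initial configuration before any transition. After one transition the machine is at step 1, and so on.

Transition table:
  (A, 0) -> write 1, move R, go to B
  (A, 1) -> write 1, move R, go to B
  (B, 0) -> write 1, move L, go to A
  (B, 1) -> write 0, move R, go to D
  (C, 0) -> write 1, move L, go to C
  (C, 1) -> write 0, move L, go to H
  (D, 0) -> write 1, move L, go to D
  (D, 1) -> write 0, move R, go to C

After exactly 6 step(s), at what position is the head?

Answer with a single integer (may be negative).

Step 1: in state A at pos 0, read 0 -> (A,0)->write 1,move R,goto B. Now: state=B, head=1, tape[-1..2]=0100 (head:   ^)
Step 2: in state B at pos 1, read 0 -> (B,0)->write 1,move L,goto A. Now: state=A, head=0, tape[-1..2]=0110 (head:  ^)
Step 3: in state A at pos 0, read 1 -> (A,1)->write 1,move R,goto B. Now: state=B, head=1, tape[-1..2]=0110 (head:   ^)
Step 4: in state B at pos 1, read 1 -> (B,1)->write 0,move R,goto D. Now: state=D, head=2, tape[-1..3]=01000 (head:    ^)
Step 5: in state D at pos 2, read 0 -> (D,0)->write 1,move L,goto D. Now: state=D, head=1, tape[-1..3]=01010 (head:   ^)
Step 6: in state D at pos 1, read 0 -> (D,0)->write 1,move L,goto D. Now: state=D, head=0, tape[-1..3]=01110 (head:  ^)

Answer: 0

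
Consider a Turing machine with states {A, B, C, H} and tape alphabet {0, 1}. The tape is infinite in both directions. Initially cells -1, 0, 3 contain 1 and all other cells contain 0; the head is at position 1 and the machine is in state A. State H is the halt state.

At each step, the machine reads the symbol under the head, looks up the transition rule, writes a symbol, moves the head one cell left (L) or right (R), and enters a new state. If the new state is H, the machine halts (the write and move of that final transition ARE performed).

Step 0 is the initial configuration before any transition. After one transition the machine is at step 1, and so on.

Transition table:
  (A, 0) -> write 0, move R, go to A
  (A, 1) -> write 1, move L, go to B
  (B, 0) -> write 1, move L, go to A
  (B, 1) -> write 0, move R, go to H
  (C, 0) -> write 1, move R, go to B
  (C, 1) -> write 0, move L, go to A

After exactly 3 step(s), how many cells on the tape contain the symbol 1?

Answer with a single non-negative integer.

Step 1: in state A at pos 1, read 0 -> (A,0)->write 0,move R,goto A. Now: state=A, head=2, tape[-2..4]=0110010 (head:     ^)
Step 2: in state A at pos 2, read 0 -> (A,0)->write 0,move R,goto A. Now: state=A, head=3, tape[-2..4]=0110010 (head:      ^)
Step 3: in state A at pos 3, read 1 -> (A,1)->write 1,move L,goto B. Now: state=B, head=2, tape[-2..4]=0110010 (head:     ^)
Cells containing 1 after step 3: {-1, 0, 3} -> 3 cell(s)

Answer: 3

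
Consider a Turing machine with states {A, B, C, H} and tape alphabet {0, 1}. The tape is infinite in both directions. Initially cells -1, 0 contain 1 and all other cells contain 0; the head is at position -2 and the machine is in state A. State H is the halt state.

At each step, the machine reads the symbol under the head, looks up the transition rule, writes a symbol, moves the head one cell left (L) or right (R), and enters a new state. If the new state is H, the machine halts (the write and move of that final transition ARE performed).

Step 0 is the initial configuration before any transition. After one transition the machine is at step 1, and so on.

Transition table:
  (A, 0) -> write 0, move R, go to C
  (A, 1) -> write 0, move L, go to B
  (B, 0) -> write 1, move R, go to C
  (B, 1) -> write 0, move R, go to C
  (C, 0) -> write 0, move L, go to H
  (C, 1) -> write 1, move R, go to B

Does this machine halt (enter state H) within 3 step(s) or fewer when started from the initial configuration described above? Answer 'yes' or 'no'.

Answer: no

Derivation:
Step 1: in state A at pos -2, read 0 -> (A,0)->write 0,move R,goto C. Now: state=C, head=-1, tape[-3..1]=00110 (head:   ^)
Step 2: in state C at pos -1, read 1 -> (C,1)->write 1,move R,goto B. Now: state=B, head=0, tape[-3..1]=00110 (head:    ^)
Step 3: in state B at pos 0, read 1 -> (B,1)->write 0,move R,goto C. Now: state=C, head=1, tape[-3..2]=001000 (head:     ^)
After 3 step(s): state = C (not H) -> not halted within 3 -> no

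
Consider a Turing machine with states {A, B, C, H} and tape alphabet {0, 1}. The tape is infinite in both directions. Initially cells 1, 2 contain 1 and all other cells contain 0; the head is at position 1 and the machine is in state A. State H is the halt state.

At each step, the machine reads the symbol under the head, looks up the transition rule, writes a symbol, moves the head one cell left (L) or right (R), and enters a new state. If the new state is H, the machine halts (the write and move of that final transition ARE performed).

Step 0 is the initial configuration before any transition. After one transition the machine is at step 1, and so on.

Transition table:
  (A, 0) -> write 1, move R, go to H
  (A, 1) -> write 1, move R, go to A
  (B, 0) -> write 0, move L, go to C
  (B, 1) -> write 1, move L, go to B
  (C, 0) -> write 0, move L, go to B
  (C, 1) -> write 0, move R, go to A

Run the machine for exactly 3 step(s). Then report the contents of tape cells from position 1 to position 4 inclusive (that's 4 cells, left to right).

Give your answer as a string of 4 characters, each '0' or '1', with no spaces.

Step 1: in state A at pos 1, read 1 -> (A,1)->write 1,move R,goto A. Now: state=A, head=2, tape[0..3]=0110 (head:   ^)
Step 2: in state A at pos 2, read 1 -> (A,1)->write 1,move R,goto A. Now: state=A, head=3, tape[0..4]=01100 (head:    ^)
Step 3: in state A at pos 3, read 0 -> (A,0)->write 1,move R,goto H. Now: state=H, head=4, tape[0..5]=011100 (head:     ^)

Answer: 1110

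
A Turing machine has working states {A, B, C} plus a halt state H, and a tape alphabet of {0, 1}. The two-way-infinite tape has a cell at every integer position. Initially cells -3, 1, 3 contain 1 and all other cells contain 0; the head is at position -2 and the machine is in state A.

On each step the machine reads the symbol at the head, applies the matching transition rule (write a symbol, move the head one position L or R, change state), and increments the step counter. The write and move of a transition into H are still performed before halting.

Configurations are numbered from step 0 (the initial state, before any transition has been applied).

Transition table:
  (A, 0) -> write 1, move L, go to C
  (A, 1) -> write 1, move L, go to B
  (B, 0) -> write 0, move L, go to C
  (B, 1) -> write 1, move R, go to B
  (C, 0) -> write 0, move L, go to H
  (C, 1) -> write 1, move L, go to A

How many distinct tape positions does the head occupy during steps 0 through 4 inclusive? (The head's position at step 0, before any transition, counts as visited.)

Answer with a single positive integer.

Answer: 5

Derivation:
Step 1: in state A at pos -2, read 0 -> (A,0)->write 1,move L,goto C. Now: state=C, head=-3, tape[-4..4]=011001010 (head:  ^)
Step 2: in state C at pos -3, read 1 -> (C,1)->write 1,move L,goto A. Now: state=A, head=-4, tape[-5..4]=0011001010 (head:  ^)
Step 3: in state A at pos -4, read 0 -> (A,0)->write 1,move L,goto C. Now: state=C, head=-5, tape[-6..4]=00111001010 (head:  ^)
Step 4: in state C at pos -5, read 0 -> (C,0)->write 0,move L,goto H. Now: state=H, head=-6, tape[-7..4]=000111001010 (head:  ^)
Head positions at steps 0..4: starting at -2, distinct positions visited = {-6, -5, -4, -3, -2} -> 5 position(s)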